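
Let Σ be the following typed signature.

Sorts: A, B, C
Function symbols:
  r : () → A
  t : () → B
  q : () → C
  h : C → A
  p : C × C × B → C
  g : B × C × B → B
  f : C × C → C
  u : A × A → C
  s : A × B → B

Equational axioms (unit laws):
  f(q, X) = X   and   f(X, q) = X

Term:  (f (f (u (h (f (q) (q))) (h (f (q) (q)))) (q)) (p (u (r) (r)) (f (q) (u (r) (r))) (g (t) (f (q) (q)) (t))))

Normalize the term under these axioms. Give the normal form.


1. (f (f (u (h (f (q) (q))) (h (f (q) (q)))) (q)) (p (u (r) (r)) (f (q) (u (r) (r))) (g (t) (f (q) (q)) (t))))  →  (f (u (h (f (q) (q))) (h (f (q) (q)))) (p (u (r) (r)) (f (q) (u (r) (r))) (g (t) (f (q) (q)) (t))))
2. (f (u (h (f (q) (q))) (h (f (q) (q)))) (p (u (r) (r)) (f (q) (u (r) (r))) (g (t) (f (q) (q)) (t))))  →  (f (u (h (q)) (h (f (q) (q)))) (p (u (r) (r)) (f (q) (u (r) (r))) (g (t) (f (q) (q)) (t))))
3. (f (u (h (q)) (h (f (q) (q)))) (p (u (r) (r)) (f (q) (u (r) (r))) (g (t) (f (q) (q)) (t))))  →  (f (u (h (q)) (h (q))) (p (u (r) (r)) (f (q) (u (r) (r))) (g (t) (f (q) (q)) (t))))
4. (f (u (h (q)) (h (q))) (p (u (r) (r)) (f (q) (u (r) (r))) (g (t) (f (q) (q)) (t))))  →  (f (u (h (q)) (h (q))) (p (u (r) (r)) (u (r) (r)) (g (t) (f (q) (q)) (t))))
5. (f (u (h (q)) (h (q))) (p (u (r) (r)) (u (r) (r)) (g (t) (f (q) (q)) (t))))  →  (f (u (h (q)) (h (q))) (p (u (r) (r)) (u (r) (r)) (g (t) (q) (t))))

normal form = (f (u (h (q)) (h (q))) (p (u (r) (r)) (u (r) (r)) (g (t) (q) (t))))


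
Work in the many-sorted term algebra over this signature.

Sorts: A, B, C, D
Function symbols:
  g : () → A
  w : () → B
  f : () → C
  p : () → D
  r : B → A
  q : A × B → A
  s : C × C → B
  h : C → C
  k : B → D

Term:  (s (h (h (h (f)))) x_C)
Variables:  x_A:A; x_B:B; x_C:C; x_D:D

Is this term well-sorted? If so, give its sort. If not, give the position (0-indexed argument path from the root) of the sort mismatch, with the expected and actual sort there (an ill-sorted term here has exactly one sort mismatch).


well-sorted; sort = B

        (f) : C
      (h (f)) : C
    (h (h (f))) : C
  (h (h (h (f)))) : C
  x_C : C
(s (h (h (h (f)))) x_C) : B


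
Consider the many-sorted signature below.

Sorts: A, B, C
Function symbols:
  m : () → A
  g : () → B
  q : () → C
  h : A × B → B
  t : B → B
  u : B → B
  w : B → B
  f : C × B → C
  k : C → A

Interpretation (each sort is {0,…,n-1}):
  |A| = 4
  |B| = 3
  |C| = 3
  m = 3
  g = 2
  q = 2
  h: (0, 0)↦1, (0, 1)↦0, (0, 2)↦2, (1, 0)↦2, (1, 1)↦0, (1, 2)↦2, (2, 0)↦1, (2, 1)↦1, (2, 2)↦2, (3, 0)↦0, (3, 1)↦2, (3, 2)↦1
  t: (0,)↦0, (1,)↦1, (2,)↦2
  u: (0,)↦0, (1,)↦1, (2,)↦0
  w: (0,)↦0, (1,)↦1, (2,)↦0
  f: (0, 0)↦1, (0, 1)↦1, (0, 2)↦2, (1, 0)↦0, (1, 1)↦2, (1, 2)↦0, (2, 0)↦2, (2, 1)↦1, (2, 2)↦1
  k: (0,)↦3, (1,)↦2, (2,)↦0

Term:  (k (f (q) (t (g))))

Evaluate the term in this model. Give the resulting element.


  q = 2
  g = 2
  (t (g)) = t(2,) = 2
  (f (q) (t (g))) = f(2, 2) = 1
  (k (f (q) (t (g)))) = k(1,) = 2

value = 2


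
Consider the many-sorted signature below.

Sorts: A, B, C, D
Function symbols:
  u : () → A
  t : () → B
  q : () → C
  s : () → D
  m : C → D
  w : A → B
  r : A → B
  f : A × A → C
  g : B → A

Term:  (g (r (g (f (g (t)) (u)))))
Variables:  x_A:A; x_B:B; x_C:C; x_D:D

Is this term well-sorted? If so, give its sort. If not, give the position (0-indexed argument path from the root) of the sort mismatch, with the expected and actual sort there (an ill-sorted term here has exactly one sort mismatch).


ill-sorted at position [0, 0, 0]: expected B, got C

          (t) : B
        (g (t)) : A
        (u) : A
      (f (g (t)) (u)) : C
    (g (f (g (t)) (u))) : ✗ arg 0 at [0, 0, 0] has sort C, expected B


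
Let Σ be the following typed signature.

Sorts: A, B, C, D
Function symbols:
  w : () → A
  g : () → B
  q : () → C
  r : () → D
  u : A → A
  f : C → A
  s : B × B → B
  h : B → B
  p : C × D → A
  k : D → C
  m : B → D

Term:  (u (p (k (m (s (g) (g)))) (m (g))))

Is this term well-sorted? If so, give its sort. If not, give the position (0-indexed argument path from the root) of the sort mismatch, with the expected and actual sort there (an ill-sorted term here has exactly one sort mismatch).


well-sorted; sort = A

          (g) : B
          (g) : B
        (s (g) (g)) : B
      (m (s (g) (g))) : D
    (k (m (s (g) (g)))) : C
      (g) : B
    (m (g)) : D
  (p (k (m (s (g) (g)))) (m (g))) : A
(u (p (k (m (s (g) (g)))) (m (g)))) : A


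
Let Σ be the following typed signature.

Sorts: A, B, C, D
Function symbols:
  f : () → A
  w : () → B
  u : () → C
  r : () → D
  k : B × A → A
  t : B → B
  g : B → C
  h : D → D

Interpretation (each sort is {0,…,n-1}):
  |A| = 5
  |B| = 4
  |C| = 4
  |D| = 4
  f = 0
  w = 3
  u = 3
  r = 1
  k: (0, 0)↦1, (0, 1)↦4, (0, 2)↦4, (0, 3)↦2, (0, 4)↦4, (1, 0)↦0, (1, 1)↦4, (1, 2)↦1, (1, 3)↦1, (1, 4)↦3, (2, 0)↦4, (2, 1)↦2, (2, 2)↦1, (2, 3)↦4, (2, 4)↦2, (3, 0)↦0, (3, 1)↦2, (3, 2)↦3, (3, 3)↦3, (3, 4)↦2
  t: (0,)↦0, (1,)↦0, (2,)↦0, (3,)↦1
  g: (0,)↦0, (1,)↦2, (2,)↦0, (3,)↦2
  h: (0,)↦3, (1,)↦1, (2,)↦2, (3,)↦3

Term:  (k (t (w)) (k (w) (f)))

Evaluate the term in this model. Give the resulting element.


value = 0

  w = 3
  (t (w)) = t(3,) = 1
  w = 3
  f = 0
  (k (w) (f)) = k(3, 0) = 0
  (k (t (w)) (k (w) (f))) = k(1, 0) = 0


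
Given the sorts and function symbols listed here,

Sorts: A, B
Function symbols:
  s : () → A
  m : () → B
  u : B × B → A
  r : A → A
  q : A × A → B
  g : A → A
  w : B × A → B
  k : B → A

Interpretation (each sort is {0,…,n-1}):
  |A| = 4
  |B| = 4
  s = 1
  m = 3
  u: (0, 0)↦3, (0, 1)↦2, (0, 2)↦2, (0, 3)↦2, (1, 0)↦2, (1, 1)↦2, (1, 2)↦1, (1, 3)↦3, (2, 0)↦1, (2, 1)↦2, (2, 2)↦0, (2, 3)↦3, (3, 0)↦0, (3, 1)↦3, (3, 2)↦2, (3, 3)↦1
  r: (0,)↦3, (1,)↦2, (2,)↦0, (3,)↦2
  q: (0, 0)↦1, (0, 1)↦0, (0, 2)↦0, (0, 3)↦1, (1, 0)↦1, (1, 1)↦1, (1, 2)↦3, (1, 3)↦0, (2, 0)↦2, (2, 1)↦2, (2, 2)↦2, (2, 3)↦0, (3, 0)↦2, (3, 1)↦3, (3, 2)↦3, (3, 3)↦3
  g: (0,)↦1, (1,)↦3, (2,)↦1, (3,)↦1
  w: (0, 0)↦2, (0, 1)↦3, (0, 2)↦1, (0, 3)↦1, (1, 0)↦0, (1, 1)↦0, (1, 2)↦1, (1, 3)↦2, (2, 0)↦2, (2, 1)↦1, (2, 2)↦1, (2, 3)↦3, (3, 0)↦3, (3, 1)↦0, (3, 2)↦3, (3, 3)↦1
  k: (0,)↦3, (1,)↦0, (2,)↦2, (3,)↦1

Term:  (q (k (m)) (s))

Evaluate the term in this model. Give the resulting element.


  m = 3
  (k (m)) = k(3,) = 1
  s = 1
  (q (k (m)) (s)) = q(1, 1) = 1

value = 1


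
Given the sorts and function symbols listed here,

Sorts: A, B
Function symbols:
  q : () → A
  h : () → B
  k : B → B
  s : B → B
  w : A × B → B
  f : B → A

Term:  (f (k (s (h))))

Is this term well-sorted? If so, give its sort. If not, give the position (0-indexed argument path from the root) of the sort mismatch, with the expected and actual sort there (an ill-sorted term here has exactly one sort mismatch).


well-sorted; sort = A

      (h) : B
    (s (h)) : B
  (k (s (h))) : B
(f (k (s (h)))) : A


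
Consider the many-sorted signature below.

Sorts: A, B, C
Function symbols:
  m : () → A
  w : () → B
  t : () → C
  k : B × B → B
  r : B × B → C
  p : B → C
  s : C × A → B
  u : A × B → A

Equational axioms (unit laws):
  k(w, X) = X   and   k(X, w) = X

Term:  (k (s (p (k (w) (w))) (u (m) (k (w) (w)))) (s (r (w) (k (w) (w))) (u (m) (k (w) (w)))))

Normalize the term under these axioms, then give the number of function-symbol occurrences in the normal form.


size = 14

1. (k (s (p (k (w) (w))) (u (m) (k (w) (w)))) (s (r (w) (k (w) (w))) (u (m) (k (w) (w)))))  →  (k (s (p (w)) (u (m) (k (w) (w)))) (s (r (w) (k (w) (w))) (u (m) (k (w) (w)))))
2. (k (s (p (w)) (u (m) (k (w) (w)))) (s (r (w) (k (w) (w))) (u (m) (k (w) (w)))))  →  (k (s (p (w)) (u (m) (w))) (s (r (w) (k (w) (w))) (u (m) (k (w) (w)))))
3. (k (s (p (w)) (u (m) (w))) (s (r (w) (k (w) (w))) (u (m) (k (w) (w)))))  →  (k (s (p (w)) (u (m) (w))) (s (r (w) (w)) (u (m) (k (w) (w)))))
4. (k (s (p (w)) (u (m) (w))) (s (r (w) (w)) (u (m) (k (w) (w)))))  →  (k (s (p (w)) (u (m) (w))) (s (r (w) (w)) (u (m) (w))))
normal form: (k (s (p (w)) (u (m) (w))) (s (r (w) (w)) (u (m) (w))))


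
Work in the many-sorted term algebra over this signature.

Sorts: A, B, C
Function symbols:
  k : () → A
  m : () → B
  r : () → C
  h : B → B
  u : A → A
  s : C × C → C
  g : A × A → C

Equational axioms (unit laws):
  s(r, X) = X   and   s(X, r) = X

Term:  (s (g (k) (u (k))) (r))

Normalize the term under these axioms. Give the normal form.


1. (s (g (k) (u (k))) (r))  →  (g (k) (u (k)))

normal form = (g (k) (u (k)))


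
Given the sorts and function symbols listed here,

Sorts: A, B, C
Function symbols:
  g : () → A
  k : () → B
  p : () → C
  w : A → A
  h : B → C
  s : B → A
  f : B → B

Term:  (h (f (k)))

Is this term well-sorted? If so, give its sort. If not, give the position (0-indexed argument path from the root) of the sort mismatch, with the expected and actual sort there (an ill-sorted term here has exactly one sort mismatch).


well-sorted; sort = C

    (k) : B
  (f (k)) : B
(h (f (k))) : C


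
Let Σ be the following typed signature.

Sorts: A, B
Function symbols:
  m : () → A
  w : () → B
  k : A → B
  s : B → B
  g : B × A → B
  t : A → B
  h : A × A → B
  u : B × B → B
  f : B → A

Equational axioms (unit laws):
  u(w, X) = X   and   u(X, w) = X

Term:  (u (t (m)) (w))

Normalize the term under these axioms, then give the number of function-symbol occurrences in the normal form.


1. (u (t (m)) (w))  →  (t (m))
normal form: (t (m))

size = 2


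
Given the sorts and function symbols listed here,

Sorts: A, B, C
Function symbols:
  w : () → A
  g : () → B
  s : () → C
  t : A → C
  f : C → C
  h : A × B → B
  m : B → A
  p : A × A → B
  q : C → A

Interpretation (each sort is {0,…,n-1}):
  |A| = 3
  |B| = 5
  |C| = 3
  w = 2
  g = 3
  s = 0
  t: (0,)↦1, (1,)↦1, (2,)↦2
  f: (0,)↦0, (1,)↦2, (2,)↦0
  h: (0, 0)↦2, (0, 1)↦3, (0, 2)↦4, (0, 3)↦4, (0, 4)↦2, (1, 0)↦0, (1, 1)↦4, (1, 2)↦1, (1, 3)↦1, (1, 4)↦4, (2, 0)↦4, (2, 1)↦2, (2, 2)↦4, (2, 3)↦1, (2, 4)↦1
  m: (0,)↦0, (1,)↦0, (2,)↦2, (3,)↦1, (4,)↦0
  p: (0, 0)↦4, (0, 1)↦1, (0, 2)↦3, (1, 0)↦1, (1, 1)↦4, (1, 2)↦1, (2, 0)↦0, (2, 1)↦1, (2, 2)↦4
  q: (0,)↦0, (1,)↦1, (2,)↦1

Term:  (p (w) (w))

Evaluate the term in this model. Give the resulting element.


value = 4

  w = 2
  w = 2
  (p (w) (w)) = p(2, 2) = 4


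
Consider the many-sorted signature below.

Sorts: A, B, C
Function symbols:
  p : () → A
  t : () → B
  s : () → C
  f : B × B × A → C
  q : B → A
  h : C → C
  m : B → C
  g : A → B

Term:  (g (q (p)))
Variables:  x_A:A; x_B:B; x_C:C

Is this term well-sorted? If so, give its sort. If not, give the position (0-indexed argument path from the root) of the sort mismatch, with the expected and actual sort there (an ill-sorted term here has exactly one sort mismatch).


    (p) : A
  (q (p)) : ✗ arg 0 at [0, 0] has sort A, expected B

ill-sorted at position [0, 0]: expected B, got A


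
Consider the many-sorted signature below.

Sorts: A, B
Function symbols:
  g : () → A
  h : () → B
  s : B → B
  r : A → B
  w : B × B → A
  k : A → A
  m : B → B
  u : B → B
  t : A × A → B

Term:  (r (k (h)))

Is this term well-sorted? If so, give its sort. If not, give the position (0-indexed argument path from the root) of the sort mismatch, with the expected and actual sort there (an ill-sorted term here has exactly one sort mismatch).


    (h) : B
  (k (h)) : ✗ arg 0 at [0, 0] has sort B, expected A

ill-sorted at position [0, 0]: expected A, got B


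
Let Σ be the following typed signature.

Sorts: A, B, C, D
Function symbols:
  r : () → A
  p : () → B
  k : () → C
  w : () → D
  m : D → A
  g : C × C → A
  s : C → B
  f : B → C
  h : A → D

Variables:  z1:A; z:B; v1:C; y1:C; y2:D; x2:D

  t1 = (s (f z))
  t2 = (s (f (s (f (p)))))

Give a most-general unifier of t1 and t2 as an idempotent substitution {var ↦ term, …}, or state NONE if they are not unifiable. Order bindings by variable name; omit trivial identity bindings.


{z ↦ (s (f (p)))}


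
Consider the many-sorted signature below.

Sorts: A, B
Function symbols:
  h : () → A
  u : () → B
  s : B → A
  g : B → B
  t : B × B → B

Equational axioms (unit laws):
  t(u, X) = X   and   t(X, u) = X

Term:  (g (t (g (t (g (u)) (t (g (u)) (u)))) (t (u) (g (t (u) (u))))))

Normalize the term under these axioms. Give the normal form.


normal form = (g (t (g (t (g (u)) (g (u)))) (g (u))))

1. (g (t (g (t (g (u)) (t (g (u)) (u)))) (t (u) (g (t (u) (u))))))  →  (g (t (g (t (g (u)) (g (u)))) (t (u) (g (t (u) (u))))))
2. (g (t (g (t (g (u)) (g (u)))) (t (u) (g (t (u) (u))))))  →  (g (t (g (t (g (u)) (g (u)))) (g (t (u) (u)))))
3. (g (t (g (t (g (u)) (g (u)))) (g (t (u) (u)))))  →  (g (t (g (t (g (u)) (g (u)))) (g (u))))


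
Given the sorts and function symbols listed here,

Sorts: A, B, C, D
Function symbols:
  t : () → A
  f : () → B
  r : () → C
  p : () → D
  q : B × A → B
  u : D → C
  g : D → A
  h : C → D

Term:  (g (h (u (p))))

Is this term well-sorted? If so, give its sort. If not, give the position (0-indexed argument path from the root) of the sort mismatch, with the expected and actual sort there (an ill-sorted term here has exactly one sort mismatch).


      (p) : D
    (u (p)) : C
  (h (u (p))) : D
(g (h (u (p)))) : A

well-sorted; sort = A


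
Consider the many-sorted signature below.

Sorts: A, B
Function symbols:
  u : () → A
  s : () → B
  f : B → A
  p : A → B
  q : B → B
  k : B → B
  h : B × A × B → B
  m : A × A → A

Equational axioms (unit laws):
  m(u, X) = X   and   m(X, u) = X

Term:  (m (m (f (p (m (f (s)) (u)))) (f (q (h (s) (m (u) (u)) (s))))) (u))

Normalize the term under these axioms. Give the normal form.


normal form = (m (f (p (f (s)))) (f (q (h (s) (u) (s)))))

1. (m (m (f (p (m (f (s)) (u)))) (f (q (h (s) (m (u) (u)) (s))))) (u))  →  (m (f (p (m (f (s)) (u)))) (f (q (h (s) (m (u) (u)) (s)))))
2. (m (f (p (m (f (s)) (u)))) (f (q (h (s) (m (u) (u)) (s)))))  →  (m (f (p (f (s)))) (f (q (h (s) (m (u) (u)) (s)))))
3. (m (f (p (f (s)))) (f (q (h (s) (m (u) (u)) (s)))))  →  (m (f (p (f (s)))) (f (q (h (s) (u) (s)))))


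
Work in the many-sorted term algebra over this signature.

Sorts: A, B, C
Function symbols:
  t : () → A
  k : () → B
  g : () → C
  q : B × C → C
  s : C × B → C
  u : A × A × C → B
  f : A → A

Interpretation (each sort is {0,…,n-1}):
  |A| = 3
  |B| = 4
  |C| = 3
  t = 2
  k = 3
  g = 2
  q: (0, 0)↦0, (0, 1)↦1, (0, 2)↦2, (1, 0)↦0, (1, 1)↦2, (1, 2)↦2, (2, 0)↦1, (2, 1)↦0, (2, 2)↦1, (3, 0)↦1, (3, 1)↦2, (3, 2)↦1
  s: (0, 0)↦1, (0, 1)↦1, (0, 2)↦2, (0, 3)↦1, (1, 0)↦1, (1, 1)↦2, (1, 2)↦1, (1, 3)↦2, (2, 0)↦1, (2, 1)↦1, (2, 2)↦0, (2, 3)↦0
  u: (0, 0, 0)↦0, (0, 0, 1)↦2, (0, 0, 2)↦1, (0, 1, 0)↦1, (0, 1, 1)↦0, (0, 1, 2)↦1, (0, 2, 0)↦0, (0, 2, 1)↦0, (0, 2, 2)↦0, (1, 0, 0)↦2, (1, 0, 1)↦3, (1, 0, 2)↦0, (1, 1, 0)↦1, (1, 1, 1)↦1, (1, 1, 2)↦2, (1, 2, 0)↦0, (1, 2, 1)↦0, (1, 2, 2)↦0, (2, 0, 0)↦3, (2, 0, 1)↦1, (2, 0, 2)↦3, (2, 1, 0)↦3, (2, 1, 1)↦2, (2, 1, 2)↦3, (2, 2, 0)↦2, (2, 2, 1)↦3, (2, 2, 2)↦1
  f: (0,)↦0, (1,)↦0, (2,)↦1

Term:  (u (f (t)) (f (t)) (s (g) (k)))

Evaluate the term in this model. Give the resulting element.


value = 1

  t = 2
  (f (t)) = f(2,) = 1
  t = 2
  (f (t)) = f(2,) = 1
  g = 2
  k = 3
  (s (g) (k)) = s(2, 3) = 0
  (u (f (t)) (f (t)) (s (g) (k))) = u(1, 1, 0) = 1


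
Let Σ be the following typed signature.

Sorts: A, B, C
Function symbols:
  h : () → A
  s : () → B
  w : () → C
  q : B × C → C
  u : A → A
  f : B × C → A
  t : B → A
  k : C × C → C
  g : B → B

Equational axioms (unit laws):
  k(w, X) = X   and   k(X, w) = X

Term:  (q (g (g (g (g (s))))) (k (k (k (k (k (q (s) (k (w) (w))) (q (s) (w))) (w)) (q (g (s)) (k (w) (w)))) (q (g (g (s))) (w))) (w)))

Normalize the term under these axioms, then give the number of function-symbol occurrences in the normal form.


1. (q (g (g (g (g (s))))) (k (k (k (k (k (q (s) (k (w) (w))) (q (s) (w))) (w)) (q (g (s)) (k (w) (w)))) (q (g (g (s))) (w))) (w)))  →  (q (g (g (g (g (s))))) (k (k (k (k (q (s) (k (w) (w))) (q (s) (w))) (w)) (q (g (s)) (k (w) (w)))) (q (g (g (s))) (w))))
2. (q (g (g (g (g (s))))) (k (k (k (k (q (s) (k (w) (w))) (q (s) (w))) (w)) (q (g (s)) (k (w) (w)))) (q (g (g (s))) (w))))  →  (q (g (g (g (g (s))))) (k (k (k (q (s) (k (w) (w))) (q (s) (w))) (q (g (s)) (k (w) (w)))) (q (g (g (s))) (w))))
3. (q (g (g (g (g (s))))) (k (k (k (q (s) (k (w) (w))) (q (s) (w))) (q (g (s)) (k (w) (w)))) (q (g (g (s))) (w))))  →  (q (g (g (g (g (s))))) (k (k (k (q (s) (w)) (q (s) (w))) (q (g (s)) (k (w) (w)))) (q (g (g (s))) (w))))
4. (q (g (g (g (g (s))))) (k (k (k (q (s) (w)) (q (s) (w))) (q (g (s)) (k (w) (w)))) (q (g (g (s))) (w))))  →  (q (g (g (g (g (s))))) (k (k (k (q (s) (w)) (q (s) (w))) (q (g (s)) (w))) (q (g (g (s))) (w))))
normal form: (q (g (g (g (g (s))))) (k (k (k (q (s) (w)) (q (s) (w))) (q (g (s)) (w))) (q (g (g (s))) (w))))

size = 24


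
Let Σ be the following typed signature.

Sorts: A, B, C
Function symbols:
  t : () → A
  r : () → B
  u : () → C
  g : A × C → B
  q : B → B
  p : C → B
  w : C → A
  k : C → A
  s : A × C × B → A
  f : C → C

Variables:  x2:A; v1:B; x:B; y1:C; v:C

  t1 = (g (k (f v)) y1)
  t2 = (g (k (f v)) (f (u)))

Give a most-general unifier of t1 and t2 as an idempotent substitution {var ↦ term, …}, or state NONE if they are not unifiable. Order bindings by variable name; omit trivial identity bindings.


{y1 ↦ (f (u))}


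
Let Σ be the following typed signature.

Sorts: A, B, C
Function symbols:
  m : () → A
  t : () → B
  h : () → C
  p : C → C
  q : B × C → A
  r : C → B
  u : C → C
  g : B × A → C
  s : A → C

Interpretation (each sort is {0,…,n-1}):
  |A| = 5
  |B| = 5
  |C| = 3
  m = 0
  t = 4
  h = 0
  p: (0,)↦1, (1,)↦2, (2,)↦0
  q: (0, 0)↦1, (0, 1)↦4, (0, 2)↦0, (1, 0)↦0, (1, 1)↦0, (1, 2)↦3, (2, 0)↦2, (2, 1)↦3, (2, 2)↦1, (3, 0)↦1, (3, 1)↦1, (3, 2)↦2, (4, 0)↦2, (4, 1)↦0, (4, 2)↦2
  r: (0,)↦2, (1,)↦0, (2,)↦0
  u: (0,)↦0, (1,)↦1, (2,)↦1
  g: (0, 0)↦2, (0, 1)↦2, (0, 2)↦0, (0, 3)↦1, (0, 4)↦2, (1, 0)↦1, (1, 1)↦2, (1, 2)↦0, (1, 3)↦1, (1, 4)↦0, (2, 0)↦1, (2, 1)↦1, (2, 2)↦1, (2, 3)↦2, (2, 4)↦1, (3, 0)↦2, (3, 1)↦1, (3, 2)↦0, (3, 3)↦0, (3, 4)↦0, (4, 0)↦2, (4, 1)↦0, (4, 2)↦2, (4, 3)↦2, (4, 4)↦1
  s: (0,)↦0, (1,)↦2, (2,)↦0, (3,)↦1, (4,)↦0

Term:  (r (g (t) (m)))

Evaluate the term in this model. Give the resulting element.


  t = 4
  m = 0
  (g (t) (m)) = g(4, 0) = 2
  (r (g (t) (m))) = r(2,) = 0

value = 0


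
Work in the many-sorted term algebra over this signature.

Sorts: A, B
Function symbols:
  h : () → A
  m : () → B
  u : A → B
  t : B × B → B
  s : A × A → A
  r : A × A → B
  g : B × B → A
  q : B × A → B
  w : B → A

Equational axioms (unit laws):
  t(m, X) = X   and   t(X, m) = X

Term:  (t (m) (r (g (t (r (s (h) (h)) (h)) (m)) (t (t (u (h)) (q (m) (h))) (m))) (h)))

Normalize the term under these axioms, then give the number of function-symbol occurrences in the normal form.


1. (t (m) (r (g (t (r (s (h) (h)) (h)) (m)) (t (t (u (h)) (q (m) (h))) (m))) (h)))  →  (r (g (t (r (s (h) (h)) (h)) (m)) (t (t (u (h)) (q (m) (h))) (m))) (h))
2. (r (g (t (r (s (h) (h)) (h)) (m)) (t (t (u (h)) (q (m) (h))) (m))) (h))  →  (r (g (r (s (h) (h)) (h)) (t (t (u (h)) (q (m) (h))) (m))) (h))
3. (r (g (r (s (h) (h)) (h)) (t (t (u (h)) (q (m) (h))) (m))) (h))  →  (r (g (r (s (h) (h)) (h)) (t (u (h)) (q (m) (h)))) (h))
normal form: (r (g (r (s (h) (h)) (h)) (t (u (h)) (q (m) (h)))) (h))

size = 14


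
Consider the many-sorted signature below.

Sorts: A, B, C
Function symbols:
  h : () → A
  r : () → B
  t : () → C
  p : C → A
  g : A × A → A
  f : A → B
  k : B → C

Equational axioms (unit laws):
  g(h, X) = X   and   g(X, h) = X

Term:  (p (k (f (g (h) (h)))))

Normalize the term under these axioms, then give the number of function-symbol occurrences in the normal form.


size = 4

1. (p (k (f (g (h) (h)))))  →  (p (k (f (h))))
normal form: (p (k (f (h))))


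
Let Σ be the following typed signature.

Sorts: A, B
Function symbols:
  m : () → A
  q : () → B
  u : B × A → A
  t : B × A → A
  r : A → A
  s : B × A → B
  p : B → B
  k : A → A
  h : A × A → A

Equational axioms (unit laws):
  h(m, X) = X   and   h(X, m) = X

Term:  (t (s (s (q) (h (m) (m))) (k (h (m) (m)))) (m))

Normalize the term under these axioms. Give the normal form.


1. (t (s (s (q) (h (m) (m))) (k (h (m) (m)))) (m))  →  (t (s (s (q) (m)) (k (h (m) (m)))) (m))
2. (t (s (s (q) (m)) (k (h (m) (m)))) (m))  →  (t (s (s (q) (m)) (k (m))) (m))

normal form = (t (s (s (q) (m)) (k (m))) (m))


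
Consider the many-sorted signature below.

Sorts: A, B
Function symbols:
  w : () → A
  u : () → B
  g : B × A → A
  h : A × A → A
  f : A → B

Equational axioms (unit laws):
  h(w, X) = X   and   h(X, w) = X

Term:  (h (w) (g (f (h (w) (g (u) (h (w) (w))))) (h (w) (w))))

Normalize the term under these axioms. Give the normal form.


normal form = (g (f (g (u) (w))) (w))

1. (h (w) (g (f (h (w) (g (u) (h (w) (w))))) (h (w) (w))))  →  (g (f (h (w) (g (u) (h (w) (w))))) (h (w) (w)))
2. (g (f (h (w) (g (u) (h (w) (w))))) (h (w) (w)))  →  (g (f (g (u) (h (w) (w)))) (h (w) (w)))
3. (g (f (g (u) (h (w) (w)))) (h (w) (w)))  →  (g (f (g (u) (w))) (h (w) (w)))
4. (g (f (g (u) (w))) (h (w) (w)))  →  (g (f (g (u) (w))) (w))


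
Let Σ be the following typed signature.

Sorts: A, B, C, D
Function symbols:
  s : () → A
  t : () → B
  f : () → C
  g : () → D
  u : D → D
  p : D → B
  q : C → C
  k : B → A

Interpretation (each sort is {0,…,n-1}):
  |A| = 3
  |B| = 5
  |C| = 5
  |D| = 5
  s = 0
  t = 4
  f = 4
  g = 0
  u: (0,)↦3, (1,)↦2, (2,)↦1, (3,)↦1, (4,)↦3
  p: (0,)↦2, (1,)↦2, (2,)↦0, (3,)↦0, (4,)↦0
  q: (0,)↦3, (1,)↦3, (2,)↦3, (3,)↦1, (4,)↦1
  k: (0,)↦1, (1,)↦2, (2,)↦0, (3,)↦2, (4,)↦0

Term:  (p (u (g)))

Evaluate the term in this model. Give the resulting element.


  g = 0
  (u (g)) = u(0,) = 3
  (p (u (g))) = p(3,) = 0

value = 0


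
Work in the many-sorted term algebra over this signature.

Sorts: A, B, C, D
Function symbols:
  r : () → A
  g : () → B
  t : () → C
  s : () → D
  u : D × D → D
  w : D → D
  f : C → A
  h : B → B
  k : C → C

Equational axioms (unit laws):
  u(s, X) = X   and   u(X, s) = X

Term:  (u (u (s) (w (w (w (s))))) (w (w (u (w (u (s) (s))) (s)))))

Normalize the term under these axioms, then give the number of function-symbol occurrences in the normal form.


1. (u (u (s) (w (w (w (s))))) (w (w (u (w (u (s) (s))) (s)))))  →  (u (w (w (w (s)))) (w (w (u (w (u (s) (s))) (s)))))
2. (u (w (w (w (s)))) (w (w (u (w (u (s) (s))) (s)))))  →  (u (w (w (w (s)))) (w (w (w (u (s) (s))))))
3. (u (w (w (w (s)))) (w (w (w (u (s) (s))))))  →  (u (w (w (w (s)))) (w (w (w (s)))))
normal form: (u (w (w (w (s)))) (w (w (w (s)))))

size = 9


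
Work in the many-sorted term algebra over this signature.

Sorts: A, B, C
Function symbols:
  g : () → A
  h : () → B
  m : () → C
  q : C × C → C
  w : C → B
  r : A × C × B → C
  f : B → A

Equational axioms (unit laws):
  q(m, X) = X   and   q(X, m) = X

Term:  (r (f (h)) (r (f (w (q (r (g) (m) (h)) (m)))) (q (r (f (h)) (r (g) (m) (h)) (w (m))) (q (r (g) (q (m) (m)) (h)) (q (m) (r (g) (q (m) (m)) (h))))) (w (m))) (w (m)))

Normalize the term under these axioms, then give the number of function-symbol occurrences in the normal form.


1. (r (f (h)) (r (f (w (q (r (g) (m) (h)) (m)))) (q (r (f (h)) (r (g) (m) (h)) (w (m))) (q (r (g) (q (m) (m)) (h)) (q (m) (r (g) (q (m) (m)) (h))))) (w (m))) (w (m)))  →  (r (f (h)) (r (f (w (r (g) (m) (h)))) (q (r (f (h)) (r (g) (m) (h)) (w (m))) (q (r (g) (q (m) (m)) (h)) (q (m) (r (g) (q (m) (m)) (h))))) (w (m))) (w (m)))
2. (r (f (h)) (r (f (w (r (g) (m) (h)))) (q (r (f (h)) (r (g) (m) (h)) (w (m))) (q (r (g) (q (m) (m)) (h)) (q (m) (r (g) (q (m) (m)) (h))))) (w (m))) (w (m)))  →  (r (f (h)) (r (f (w (r (g) (m) (h)))) (q (r (f (h)) (r (g) (m) (h)) (w (m))) (q (r (g) (m) (h)) (q (m) (r (g) (q (m) (m)) (h))))) (w (m))) (w (m)))
3. (r (f (h)) (r (f (w (r (g) (m) (h)))) (q (r (f (h)) (r (g) (m) (h)) (w (m))) (q (r (g) (m) (h)) (q (m) (r (g) (q (m) (m)) (h))))) (w (m))) (w (m)))  →  (r (f (h)) (r (f (w (r (g) (m) (h)))) (q (r (f (h)) (r (g) (m) (h)) (w (m))) (q (r (g) (m) (h)) (r (g) (q (m) (m)) (h)))) (w (m))) (w (m)))
4. (r (f (h)) (r (f (w (r (g) (m) (h)))) (q (r (f (h)) (r (g) (m) (h)) (w (m))) (q (r (g) (m) (h)) (r (g) (q (m) (m)) (h)))) (w (m))) (w (m)))  →  (r (f (h)) (r (f (w (r (g) (m) (h)))) (q (r (f (h)) (r (g) (m) (h)) (w (m))) (q (r (g) (m) (h)) (r (g) (m) (h)))) (w (m))) (w (m)))
normal form: (r (f (h)) (r (f (w (r (g) (m) (h)))) (q (r (f (h)) (r (g) (m) (h)) (w (m))) (q (r (g) (m) (h)) (r (g) (m) (h)))) (w (m))) (w (m)))

size = 33


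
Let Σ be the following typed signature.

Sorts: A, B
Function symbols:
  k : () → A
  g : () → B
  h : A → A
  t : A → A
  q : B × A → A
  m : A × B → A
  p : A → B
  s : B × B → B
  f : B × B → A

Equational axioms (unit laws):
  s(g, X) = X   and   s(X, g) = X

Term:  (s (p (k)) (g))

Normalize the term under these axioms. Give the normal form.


1. (s (p (k)) (g))  →  (p (k))

normal form = (p (k))


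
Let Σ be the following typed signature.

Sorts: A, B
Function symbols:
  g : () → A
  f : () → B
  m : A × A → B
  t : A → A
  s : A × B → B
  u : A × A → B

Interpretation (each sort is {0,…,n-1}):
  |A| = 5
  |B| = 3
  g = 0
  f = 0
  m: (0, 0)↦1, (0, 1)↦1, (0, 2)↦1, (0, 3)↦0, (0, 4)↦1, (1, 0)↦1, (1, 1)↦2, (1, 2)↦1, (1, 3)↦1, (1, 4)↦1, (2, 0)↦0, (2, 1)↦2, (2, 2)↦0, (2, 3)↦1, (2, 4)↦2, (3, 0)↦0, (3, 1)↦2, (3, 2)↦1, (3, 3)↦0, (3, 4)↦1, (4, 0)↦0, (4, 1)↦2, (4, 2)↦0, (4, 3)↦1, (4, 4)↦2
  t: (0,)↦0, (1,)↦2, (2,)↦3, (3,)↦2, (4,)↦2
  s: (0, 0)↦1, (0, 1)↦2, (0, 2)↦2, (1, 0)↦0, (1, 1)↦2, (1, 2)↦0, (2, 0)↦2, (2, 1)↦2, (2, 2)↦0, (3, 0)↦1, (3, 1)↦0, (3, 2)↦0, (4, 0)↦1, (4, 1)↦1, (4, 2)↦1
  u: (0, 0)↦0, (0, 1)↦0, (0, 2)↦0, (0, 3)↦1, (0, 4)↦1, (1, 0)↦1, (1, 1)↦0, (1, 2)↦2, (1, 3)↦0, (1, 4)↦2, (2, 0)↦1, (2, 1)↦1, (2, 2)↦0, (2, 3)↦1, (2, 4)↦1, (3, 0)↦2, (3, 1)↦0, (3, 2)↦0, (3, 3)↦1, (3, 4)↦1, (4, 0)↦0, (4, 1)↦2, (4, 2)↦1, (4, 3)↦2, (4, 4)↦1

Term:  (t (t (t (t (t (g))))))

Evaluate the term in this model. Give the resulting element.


  g = 0
  (t (g)) = t(0,) = 0
  (t (t (g))) = t(0,) = 0
  (t (t (t (g)))) = t(0,) = 0
  (t (t (t (t (g))))) = t(0,) = 0
  (t (t (t (t (t (g)))))) = t(0,) = 0

value = 0


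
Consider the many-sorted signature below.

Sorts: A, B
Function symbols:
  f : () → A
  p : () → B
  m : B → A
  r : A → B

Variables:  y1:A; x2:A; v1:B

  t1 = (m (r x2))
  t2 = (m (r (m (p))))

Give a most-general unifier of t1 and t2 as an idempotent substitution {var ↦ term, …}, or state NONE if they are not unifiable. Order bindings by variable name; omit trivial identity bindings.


{x2 ↦ (m (p))}


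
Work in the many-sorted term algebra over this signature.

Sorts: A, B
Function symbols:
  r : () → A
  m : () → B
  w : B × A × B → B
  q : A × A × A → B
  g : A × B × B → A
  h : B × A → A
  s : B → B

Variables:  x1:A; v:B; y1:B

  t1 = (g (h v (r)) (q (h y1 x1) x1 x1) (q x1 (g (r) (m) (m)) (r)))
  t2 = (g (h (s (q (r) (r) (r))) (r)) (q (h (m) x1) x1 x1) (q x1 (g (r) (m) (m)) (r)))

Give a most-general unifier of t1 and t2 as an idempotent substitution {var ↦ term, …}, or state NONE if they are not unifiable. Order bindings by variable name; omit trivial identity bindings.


{v ↦ (s (q (r) (r) (r))), y1 ↦ (m)}


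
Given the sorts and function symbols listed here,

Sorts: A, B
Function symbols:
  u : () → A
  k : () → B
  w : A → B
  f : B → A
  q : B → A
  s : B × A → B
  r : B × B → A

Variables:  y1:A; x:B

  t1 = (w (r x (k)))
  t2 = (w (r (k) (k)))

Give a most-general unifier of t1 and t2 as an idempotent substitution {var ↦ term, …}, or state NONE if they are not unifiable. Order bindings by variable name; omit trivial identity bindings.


{x ↦ (k)}


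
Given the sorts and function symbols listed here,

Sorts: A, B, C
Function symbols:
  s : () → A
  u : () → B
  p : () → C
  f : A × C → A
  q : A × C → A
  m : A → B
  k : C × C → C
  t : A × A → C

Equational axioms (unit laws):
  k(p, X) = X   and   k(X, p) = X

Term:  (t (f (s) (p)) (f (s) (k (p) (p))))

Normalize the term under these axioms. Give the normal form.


normal form = (t (f (s) (p)) (f (s) (p)))

1. (t (f (s) (p)) (f (s) (k (p) (p))))  →  (t (f (s) (p)) (f (s) (p)))


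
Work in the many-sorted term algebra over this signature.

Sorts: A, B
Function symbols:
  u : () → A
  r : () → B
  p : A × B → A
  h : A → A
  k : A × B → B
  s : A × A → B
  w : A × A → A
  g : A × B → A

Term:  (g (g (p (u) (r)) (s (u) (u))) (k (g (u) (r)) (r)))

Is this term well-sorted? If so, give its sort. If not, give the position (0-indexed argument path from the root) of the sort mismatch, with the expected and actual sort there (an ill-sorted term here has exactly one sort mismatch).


      (u) : A
      (r) : B
    (p (u) (r)) : A
      (u) : A
      (u) : A
    (s (u) (u)) : B
  (g (p (u) (r)) (s (u) (u))) : A
      (u) : A
      (r) : B
    (g (u) (r)) : A
    (r) : B
  (k (g (u) (r)) (r)) : B
(g (g (p (u) (r)) (s (u) (u))) (k (g (u) (r)) (r))) : A

well-sorted; sort = A


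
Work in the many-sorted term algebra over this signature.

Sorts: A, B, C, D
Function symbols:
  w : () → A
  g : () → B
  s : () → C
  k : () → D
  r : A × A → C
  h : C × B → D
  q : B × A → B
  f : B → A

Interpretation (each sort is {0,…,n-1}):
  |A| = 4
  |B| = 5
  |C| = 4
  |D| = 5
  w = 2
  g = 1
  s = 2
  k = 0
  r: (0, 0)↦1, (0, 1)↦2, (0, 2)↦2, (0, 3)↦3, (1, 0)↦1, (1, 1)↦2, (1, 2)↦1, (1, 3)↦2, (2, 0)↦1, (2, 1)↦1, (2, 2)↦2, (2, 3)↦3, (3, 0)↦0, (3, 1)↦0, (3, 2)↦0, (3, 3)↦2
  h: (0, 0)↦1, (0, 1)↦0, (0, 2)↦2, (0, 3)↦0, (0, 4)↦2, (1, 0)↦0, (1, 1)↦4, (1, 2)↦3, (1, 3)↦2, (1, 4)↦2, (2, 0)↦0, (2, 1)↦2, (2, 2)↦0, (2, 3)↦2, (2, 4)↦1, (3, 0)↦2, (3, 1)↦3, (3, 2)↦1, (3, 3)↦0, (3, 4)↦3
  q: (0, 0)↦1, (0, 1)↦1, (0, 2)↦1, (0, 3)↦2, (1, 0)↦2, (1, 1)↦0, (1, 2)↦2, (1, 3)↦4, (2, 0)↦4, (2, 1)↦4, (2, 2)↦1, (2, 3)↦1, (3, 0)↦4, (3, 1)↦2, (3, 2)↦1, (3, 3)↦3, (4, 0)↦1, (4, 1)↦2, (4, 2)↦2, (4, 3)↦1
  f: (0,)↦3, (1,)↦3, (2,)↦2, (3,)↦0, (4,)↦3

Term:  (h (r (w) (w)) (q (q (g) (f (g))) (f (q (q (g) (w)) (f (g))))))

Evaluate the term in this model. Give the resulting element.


value = 2

  w = 2
  w = 2
  (r (w) (w)) = r(2, 2) = 2
  g = 1
  g = 1
  (f (g)) = f(1,) = 3
  (q (g) (f (g))) = q(1, 3) = 4
  g = 1
  w = 2
  (q (g) (w)) = q(1, 2) = 2
  g = 1
  (f (g)) = f(1,) = 3
  (q (q (g) (w)) (f (g))) = q(2, 3) = 1
  (f (q (q (g) (w)) (f (g)))) = f(1,) = 3
  (q (q (g) (f (g))) (f (q (q (g) (w)) (f (g))))) = q(4, 3) = 1
  (h (r (w) (w)) (q (q (g) (f (g))) (f (q (q (g) (w)) (f (g)))))) = h(2, 1) = 2


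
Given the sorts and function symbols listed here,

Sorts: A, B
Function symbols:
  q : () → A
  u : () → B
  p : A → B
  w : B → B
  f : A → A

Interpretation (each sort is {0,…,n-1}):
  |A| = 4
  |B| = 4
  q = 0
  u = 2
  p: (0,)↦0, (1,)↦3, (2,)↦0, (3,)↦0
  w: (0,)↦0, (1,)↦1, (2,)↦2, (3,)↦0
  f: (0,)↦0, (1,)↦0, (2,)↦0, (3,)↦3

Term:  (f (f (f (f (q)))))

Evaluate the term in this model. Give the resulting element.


value = 0

  q = 0
  (f (q)) = f(0,) = 0
  (f (f (q))) = f(0,) = 0
  (f (f (f (q)))) = f(0,) = 0
  (f (f (f (f (q))))) = f(0,) = 0


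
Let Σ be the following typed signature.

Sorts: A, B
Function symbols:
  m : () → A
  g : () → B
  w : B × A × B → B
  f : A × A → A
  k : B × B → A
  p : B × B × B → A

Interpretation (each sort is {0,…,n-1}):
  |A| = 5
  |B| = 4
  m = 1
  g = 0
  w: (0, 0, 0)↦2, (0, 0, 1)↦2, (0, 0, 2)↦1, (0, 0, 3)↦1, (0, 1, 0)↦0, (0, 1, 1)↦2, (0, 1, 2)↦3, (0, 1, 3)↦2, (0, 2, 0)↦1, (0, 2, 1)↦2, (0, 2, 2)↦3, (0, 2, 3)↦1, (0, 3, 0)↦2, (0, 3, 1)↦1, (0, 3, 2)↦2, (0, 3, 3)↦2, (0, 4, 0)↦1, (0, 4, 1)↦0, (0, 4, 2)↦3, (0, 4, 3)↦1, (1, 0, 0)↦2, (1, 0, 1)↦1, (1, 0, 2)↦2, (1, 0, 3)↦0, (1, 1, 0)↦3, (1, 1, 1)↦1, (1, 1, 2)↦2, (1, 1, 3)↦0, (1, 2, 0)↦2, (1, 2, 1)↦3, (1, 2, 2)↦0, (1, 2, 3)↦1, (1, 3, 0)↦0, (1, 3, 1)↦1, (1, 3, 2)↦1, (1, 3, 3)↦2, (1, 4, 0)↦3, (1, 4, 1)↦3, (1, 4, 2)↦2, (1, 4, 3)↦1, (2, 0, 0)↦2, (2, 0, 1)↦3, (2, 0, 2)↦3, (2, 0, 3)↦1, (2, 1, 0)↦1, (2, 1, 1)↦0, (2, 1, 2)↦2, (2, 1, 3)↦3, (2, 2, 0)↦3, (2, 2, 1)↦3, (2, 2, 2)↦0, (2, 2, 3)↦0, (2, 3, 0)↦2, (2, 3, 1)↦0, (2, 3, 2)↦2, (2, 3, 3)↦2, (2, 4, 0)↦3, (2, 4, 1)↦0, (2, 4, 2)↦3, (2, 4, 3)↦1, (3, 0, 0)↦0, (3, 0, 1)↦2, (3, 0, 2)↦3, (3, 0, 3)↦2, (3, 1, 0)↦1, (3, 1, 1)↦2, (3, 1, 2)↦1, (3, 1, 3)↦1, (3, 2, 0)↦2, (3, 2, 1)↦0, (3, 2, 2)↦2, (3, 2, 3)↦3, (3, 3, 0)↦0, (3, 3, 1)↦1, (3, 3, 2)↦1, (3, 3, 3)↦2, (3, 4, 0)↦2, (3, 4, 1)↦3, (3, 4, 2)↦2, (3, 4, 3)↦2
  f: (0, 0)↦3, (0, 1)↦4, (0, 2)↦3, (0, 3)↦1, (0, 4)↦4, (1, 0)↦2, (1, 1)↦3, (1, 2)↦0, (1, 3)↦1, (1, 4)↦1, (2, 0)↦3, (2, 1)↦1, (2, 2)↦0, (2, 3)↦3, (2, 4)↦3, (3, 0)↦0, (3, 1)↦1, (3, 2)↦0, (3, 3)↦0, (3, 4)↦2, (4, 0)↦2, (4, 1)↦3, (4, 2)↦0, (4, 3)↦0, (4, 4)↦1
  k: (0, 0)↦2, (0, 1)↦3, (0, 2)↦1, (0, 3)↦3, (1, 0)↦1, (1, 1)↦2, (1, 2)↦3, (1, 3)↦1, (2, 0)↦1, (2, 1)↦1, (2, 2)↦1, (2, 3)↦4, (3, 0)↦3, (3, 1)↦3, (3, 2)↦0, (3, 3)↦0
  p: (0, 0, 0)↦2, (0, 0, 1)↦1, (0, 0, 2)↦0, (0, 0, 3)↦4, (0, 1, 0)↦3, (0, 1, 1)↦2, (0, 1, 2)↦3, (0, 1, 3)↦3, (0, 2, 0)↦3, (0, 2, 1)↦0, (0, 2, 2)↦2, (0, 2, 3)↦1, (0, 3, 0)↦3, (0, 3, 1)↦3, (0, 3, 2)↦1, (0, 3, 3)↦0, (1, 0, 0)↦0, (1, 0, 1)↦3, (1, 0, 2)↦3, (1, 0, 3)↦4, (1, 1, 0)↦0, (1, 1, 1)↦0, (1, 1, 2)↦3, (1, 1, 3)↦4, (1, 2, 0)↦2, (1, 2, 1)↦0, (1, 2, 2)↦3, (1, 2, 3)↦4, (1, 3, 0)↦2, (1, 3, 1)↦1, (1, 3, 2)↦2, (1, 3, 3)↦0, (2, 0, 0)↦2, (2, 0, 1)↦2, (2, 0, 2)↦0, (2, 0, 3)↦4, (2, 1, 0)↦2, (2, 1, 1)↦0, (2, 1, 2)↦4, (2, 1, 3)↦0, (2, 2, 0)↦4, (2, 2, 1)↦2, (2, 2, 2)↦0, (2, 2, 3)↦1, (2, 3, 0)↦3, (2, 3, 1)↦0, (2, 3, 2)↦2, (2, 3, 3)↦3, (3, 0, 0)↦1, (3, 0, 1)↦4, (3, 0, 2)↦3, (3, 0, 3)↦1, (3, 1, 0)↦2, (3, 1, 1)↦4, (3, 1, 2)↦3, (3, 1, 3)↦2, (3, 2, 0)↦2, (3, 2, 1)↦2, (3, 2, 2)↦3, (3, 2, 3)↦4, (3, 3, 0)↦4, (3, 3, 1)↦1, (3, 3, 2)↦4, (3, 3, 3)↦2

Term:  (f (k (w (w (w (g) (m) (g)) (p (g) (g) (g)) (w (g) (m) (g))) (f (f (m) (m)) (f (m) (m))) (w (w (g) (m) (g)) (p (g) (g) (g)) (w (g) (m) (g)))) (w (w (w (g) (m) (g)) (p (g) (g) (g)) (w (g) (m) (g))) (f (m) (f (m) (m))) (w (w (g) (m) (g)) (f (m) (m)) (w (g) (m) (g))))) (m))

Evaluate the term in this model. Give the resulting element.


value = 1

  g = 0
  m = 1
  g = 0
  (w (g) (m) (g)) = w(0, 1, 0) = 0
  g = 0
  g = 0
  g = 0
  (p (g) (g) (g)) = p(0, 0, 0) = 2
  g = 0
  m = 1
  g = 0
  (w (g) (m) (g)) = w(0, 1, 0) = 0
  (w (w (g) (m) (g)) (p (g) (g) (g)) (w (g) (m) (g))) = w(0, 2, 0) = 1
  m = 1
  m = 1
  (f (m) (m)) = f(1, 1) = 3
  m = 1
  m = 1
  (f (m) (m)) = f(1, 1) = 3
  (f (f (m) (m)) (f (m) (m))) = f(3, 3) = 0
  g = 0
  m = 1
  g = 0
  (w (g) (m) (g)) = w(0, 1, 0) = 0
  g = 0
  g = 0
  g = 0
  (p (g) (g) (g)) = p(0, 0, 0) = 2
  g = 0
  m = 1
  g = 0
  (w (g) (m) (g)) = w(0, 1, 0) = 0
  (w (w (g) (m) (g)) (p (g) (g) (g)) (w (g) (m) (g))) = w(0, 2, 0) = 1
  (w (w (w (g) (m) (g)) (p (g) (g) (g)) (w (g) (m) (g))) (f (f (m) (m)) (f (m) (m))) (w (w (g) (m) (g)) (p (g) (g) (g)) (w (g) (m) (g)))) = w(1, 0, 1) = 1
  g = 0
  m = 1
  g = 0
  (w (g) (m) (g)) = w(0, 1, 0) = 0
  g = 0
  g = 0
  g = 0
  (p (g) (g) (g)) = p(0, 0, 0) = 2
  g = 0
  m = 1
  g = 0
  (w (g) (m) (g)) = w(0, 1, 0) = 0
  (w (w (g) (m) (g)) (p (g) (g) (g)) (w (g) (m) (g))) = w(0, 2, 0) = 1
  m = 1
  m = 1
  m = 1
  (f (m) (m)) = f(1, 1) = 3
  (f (m) (f (m) (m))) = f(1, 3) = 1
  g = 0
  m = 1
  g = 0
  (w (g) (m) (g)) = w(0, 1, 0) = 0
  m = 1
  m = 1
  (f (m) (m)) = f(1, 1) = 3
  g = 0
  m = 1
  g = 0
  (w (g) (m) (g)) = w(0, 1, 0) = 0
  (w (w (g) (m) (g)) (f (m) (m)) (w (g) (m) (g))) = w(0, 3, 0) = 2
  (w (w (w (g) (m) (g)) (p (g) (g) (g)) (w (g) (m) (g))) (f (m) (f (m) (m))) (w (w (g) (m) (g)) (f (m) (m)) (w (g) (m) (g)))) = w(1, 1, 2) = 2
  (k (w (w (w (g) (m) (g)) (p (g) (g) (g)) (w (g) (m) (g))) (f (f (m) (m)) (f (m) (m))) (w (w (g) (m) (g)) (p (g) (g) (g)) (w (g) (m) (g)))) (w (w (w (g) (m) (g)) (p (g) (g) (g)) (w (g) (m) (g))) (f (m) (f (m) (m))) (w (w (g) (m) (g)) (f (m) (m)) (w (g) (m) (g))))) = k(1, 2) = 3
  m = 1
  (f (k (w (w (w (g) (m) (g)) (p (g) (g) (g)) (w (g) (m) (g))) (f (f (m) (m)) (f (m) (m))) (w (w (g) (m) (g)) (p (g) (g) (g)) (w (g) (m) (g)))) (w (w (w (g) (m) (g)) (p (g) (g) (g)) (w (g) (m) (g))) (f (m) (f (m) (m))) (w (w (g) (m) (g)) (f (m) (m)) (w (g) (m) (g))))) (m)) = f(3, 1) = 1


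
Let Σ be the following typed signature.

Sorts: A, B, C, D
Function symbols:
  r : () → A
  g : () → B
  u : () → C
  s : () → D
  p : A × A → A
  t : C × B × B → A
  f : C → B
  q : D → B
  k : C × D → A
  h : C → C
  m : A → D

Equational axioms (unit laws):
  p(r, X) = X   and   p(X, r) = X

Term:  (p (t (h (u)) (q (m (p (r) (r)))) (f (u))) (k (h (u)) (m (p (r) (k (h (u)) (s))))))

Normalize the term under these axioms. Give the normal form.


1. (p (t (h (u)) (q (m (p (r) (r)))) (f (u))) (k (h (u)) (m (p (r) (k (h (u)) (s))))))  →  (p (t (h (u)) (q (m (r))) (f (u))) (k (h (u)) (m (p (r) (k (h (u)) (s))))))
2. (p (t (h (u)) (q (m (r))) (f (u))) (k (h (u)) (m (p (r) (k (h (u)) (s))))))  →  (p (t (h (u)) (q (m (r))) (f (u))) (k (h (u)) (m (k (h (u)) (s)))))

normal form = (p (t (h (u)) (q (m (r))) (f (u))) (k (h (u)) (m (k (h (u)) (s)))))


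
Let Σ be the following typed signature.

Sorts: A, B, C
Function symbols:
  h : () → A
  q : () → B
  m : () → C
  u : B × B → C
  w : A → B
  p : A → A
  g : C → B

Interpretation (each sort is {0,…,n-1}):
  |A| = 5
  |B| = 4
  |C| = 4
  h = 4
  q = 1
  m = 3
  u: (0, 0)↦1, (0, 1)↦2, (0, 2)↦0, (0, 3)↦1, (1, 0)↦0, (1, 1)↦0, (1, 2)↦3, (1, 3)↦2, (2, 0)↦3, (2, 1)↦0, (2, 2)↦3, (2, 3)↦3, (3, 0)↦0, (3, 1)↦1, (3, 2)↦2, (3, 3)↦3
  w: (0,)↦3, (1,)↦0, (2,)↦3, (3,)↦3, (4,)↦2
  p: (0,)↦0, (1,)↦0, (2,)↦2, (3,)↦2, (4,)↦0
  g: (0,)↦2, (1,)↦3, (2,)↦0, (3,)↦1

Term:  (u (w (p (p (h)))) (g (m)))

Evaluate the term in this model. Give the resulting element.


value = 1

  h = 4
  (p (h)) = p(4,) = 0
  (p (p (h))) = p(0,) = 0
  (w (p (p (h)))) = w(0,) = 3
  m = 3
  (g (m)) = g(3,) = 1
  (u (w (p (p (h)))) (g (m))) = u(3, 1) = 1


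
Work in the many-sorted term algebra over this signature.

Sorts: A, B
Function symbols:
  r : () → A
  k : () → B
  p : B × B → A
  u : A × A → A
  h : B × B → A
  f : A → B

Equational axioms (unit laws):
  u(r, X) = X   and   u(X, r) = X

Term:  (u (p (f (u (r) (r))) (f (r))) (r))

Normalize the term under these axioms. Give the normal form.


normal form = (p (f (r)) (f (r)))

1. (u (p (f (u (r) (r))) (f (r))) (r))  →  (p (f (u (r) (r))) (f (r)))
2. (p (f (u (r) (r))) (f (r)))  →  (p (f (r)) (f (r)))


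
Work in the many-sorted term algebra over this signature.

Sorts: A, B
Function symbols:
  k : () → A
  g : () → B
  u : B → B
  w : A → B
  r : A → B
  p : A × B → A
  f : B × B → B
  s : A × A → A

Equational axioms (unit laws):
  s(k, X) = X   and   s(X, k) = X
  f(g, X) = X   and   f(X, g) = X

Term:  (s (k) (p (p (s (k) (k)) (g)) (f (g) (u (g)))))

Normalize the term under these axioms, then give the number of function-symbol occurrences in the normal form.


1. (s (k) (p (p (s (k) (k)) (g)) (f (g) (u (g)))))  →  (p (p (s (k) (k)) (g)) (f (g) (u (g))))
2. (p (p (s (k) (k)) (g)) (f (g) (u (g))))  →  (p (p (k) (g)) (f (g) (u (g))))
3. (p (p (k) (g)) (f (g) (u (g))))  →  (p (p (k) (g)) (u (g)))
normal form: (p (p (k) (g)) (u (g)))

size = 6
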